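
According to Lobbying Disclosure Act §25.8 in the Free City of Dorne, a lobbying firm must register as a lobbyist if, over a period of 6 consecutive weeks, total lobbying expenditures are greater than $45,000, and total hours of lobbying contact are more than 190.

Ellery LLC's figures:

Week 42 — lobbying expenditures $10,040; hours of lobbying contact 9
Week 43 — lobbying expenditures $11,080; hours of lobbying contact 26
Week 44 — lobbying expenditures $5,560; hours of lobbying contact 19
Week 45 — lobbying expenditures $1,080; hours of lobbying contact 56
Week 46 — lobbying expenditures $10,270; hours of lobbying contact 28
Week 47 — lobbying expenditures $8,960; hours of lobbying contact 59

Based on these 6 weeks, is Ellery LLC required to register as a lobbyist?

Total lobbying expenditures: $10,040 + $11,080 + $5,560 + $1,080 + $10,270 + $8,960 = $46,990 (> $45,000).
Total hours of lobbying contact: 9 + 26 + 19 + 56 + 28 + 59 = 197 (> 190).
The test is 'and': both thresholds are exceeded.

Yes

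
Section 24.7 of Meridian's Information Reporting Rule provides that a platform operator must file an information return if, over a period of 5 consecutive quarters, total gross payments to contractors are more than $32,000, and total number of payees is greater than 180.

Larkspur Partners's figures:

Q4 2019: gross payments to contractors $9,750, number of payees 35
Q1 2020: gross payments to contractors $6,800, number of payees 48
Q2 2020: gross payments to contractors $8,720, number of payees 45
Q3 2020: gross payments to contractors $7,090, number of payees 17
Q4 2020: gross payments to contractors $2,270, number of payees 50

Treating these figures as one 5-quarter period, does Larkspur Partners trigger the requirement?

Total gross payments to contractors: $9,750 + $6,800 + $8,720 + $7,090 + $2,270 = $34,630 (> $32,000).
Total number of payees: 35 + 48 + 45 + 17 + 50 = 195 (> 180).
The test is 'and': both thresholds are exceeded.

Yes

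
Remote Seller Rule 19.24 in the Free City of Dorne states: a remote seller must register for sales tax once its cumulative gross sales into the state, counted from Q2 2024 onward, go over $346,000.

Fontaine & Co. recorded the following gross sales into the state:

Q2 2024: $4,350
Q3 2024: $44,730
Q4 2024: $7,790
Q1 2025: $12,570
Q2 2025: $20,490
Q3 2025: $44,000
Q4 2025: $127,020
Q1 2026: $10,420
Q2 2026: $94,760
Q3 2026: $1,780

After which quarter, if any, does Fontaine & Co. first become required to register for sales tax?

Through Q2 2024: $4,350
Through Q3 2024: $49,080
Through Q4 2024: $56,870
Through Q1 2025: $69,440
Through Q2 2025: $89,930
Through Q3 2025: $133,930
Through Q4 2025: $260,950
Through Q1 2026: $271,370
Through Q2 2026: $366,130 ← exceeds threshold

Q2 2026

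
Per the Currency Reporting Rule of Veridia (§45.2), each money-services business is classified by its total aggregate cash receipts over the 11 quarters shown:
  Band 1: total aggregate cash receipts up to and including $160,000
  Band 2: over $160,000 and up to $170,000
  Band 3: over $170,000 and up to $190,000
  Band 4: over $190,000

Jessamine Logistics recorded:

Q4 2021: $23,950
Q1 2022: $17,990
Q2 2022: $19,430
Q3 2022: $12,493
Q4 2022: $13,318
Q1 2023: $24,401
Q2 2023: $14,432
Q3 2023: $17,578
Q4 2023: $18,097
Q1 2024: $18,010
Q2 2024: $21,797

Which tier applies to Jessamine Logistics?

Band 4

Total aggregate cash receipts: $23,950 + $17,990 + $19,430 + $12,493 + $13,318 + $24,401 + $14,432 + $17,578 + $18,097 + $18,010 + $21,797 = $201,496.
$201,496 > $190,000, so Band 4 applies.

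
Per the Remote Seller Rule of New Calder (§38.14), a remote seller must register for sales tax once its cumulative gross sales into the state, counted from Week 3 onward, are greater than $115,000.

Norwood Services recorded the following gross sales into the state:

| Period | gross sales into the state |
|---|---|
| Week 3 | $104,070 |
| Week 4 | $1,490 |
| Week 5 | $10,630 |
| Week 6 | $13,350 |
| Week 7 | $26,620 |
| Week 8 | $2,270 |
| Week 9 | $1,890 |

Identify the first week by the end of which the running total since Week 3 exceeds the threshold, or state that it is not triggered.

Through Week 3: $104,070
Through Week 4: $105,560
Through Week 5: $116,190 ← exceeds threshold

Week 5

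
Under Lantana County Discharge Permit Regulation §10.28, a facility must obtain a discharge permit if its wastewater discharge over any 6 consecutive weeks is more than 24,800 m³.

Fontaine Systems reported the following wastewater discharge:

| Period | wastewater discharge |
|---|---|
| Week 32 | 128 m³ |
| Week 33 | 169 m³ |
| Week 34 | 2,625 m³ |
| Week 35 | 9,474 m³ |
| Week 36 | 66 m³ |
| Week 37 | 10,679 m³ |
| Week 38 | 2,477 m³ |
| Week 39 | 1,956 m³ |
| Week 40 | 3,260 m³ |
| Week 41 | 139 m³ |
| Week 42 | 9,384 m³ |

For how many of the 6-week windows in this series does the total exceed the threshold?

4

Week 32–Week 37: 128 m³ + 169 m³ + 2,625 m³ + 9,474 m³ + 66 m³ + 10,679 m³ = 23,141 m³ (under)
Week 33–Week 38: 169 m³ + 2,625 m³ + 9,474 m³ + 66 m³ + 10,679 m³ + 2,477 m³ = 25,490 m³ (over)
Week 34–Week 39: 2,625 m³ + 9,474 m³ + 66 m³ + 10,679 m³ + 2,477 m³ + 1,956 m³ = 27,277 m³ (over)
Week 35–Week 40: 9,474 m³ + 66 m³ + 10,679 m³ + 2,477 m³ + 1,956 m³ + 3,260 m³ = 27,912 m³ (over)
Week 36–Week 41: 66 m³ + 10,679 m³ + 2,477 m³ + 1,956 m³ + 3,260 m³ + 139 m³ = 18,577 m³ (under)
Week 37–Week 42: 10,679 m³ + 2,477 m³ + 1,956 m³ + 3,260 m³ + 139 m³ + 9,384 m³ = 27,895 m³ (over)
4 windows exceed the threshold.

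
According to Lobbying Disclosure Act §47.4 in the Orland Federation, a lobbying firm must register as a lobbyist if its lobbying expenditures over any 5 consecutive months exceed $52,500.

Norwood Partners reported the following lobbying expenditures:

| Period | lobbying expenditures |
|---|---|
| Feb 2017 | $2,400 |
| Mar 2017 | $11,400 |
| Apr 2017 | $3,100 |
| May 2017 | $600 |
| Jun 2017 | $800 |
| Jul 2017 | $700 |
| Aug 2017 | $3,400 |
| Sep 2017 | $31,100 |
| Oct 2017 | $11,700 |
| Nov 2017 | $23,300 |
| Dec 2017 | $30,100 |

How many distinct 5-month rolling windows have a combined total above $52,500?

Feb 2017–Jun 2017: $2,400 + $11,400 + $3,100 + $600 + $800 = $18,300 (under)
Mar 2017–Jul 2017: $11,400 + $3,100 + $600 + $800 + $700 = $16,600 (under)
Apr 2017–Aug 2017: $3,100 + $600 + $800 + $700 + $3,400 = $8,600 (under)
May 2017–Sep 2017: $600 + $800 + $700 + $3,400 + $31,100 = $36,600 (under)
Jun 2017–Oct 2017: $800 + $700 + $3,400 + $31,100 + $11,700 = $47,700 (under)
Jul 2017–Nov 2017: $700 + $3,400 + $31,100 + $11,700 + $23,300 = $70,200 (over)
Aug 2017–Dec 2017: $3,400 + $31,100 + $11,700 + $23,300 + $30,100 = $99,600 (over)
2 windows exceed the threshold.

2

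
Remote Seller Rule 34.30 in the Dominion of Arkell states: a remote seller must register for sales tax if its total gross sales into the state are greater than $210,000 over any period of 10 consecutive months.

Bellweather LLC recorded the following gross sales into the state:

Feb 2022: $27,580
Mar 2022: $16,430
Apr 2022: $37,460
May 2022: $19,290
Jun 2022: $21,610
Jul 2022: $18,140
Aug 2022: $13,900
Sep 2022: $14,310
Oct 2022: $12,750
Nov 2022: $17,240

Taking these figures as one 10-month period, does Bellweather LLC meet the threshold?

No

Total gross sales into the state: $27,580 + $16,430 + $37,460 + $19,290 + $21,610 + $18,140 + $13,900 + $14,310 + $12,750 + $17,240 = $198,710.
$198,710 ≤ $210,000, so the threshold is not exceeded.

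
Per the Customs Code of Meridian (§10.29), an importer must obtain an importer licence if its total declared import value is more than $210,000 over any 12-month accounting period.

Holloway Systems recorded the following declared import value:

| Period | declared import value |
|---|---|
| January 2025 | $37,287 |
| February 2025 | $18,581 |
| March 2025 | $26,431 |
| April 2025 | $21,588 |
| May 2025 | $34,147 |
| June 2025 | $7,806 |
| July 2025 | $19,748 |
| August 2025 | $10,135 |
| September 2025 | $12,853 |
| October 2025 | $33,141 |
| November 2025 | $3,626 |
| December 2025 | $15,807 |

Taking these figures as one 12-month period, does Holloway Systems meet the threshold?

Total declared import value: $37,287 + $18,581 + $26,431 + $21,588 + $34,147 + $7,806 + $19,748 + $10,135 + $12,853 + $33,141 + $3,626 + $15,807 = $241,150.
$241,150 > $210,000, so the threshold is exceeded.

Yes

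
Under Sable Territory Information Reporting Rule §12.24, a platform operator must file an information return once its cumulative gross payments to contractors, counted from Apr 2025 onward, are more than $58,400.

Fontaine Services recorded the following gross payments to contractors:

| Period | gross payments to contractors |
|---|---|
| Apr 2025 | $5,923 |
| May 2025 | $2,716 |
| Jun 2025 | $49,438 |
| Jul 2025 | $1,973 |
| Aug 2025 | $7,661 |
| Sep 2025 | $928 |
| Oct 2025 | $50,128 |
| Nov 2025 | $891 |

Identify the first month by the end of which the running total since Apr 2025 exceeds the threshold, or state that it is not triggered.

Through Apr 2025: $5,923
Through May 2025: $8,639
Through Jun 2025: $58,077
Through Jul 2025: $60,050 ← exceeds threshold

Jul 2025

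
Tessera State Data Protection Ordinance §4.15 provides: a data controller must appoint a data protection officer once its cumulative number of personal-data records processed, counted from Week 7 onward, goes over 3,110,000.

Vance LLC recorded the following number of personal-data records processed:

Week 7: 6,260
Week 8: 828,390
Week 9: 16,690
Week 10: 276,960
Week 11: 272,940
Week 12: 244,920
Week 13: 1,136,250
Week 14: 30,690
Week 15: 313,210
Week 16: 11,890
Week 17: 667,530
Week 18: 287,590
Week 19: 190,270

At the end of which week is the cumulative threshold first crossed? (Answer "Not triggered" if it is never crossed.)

Through Week 7: 6,260
Through Week 8: 834,650
Through Week 9: 851,340
Through Week 10: 1,128,300
Through Week 11: 1,401,240
Through Week 12: 1,646,160
Through Week 13: 2,782,410
Through Week 14: 2,813,100
Through Week 15: 3,126,310 ← exceeds threshold

Week 15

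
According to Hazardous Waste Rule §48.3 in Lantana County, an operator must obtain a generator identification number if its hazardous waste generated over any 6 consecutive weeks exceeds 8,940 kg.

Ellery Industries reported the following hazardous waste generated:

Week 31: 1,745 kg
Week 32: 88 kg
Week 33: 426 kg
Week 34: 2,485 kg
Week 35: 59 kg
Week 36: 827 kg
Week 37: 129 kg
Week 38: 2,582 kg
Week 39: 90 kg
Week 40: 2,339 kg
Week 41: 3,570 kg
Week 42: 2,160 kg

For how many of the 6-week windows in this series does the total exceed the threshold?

2

Week 31–Week 36: 1,745 kg + 88 kg + 426 kg + 2,485 kg + 59 kg + 827 kg = 5,630 kg (under)
Week 32–Week 37: 88 kg + 426 kg + 2,485 kg + 59 kg + 827 kg + 129 kg = 4,014 kg (under)
Week 33–Week 38: 426 kg + 2,485 kg + 59 kg + 827 kg + 129 kg + 2,582 kg = 6,508 kg (under)
Week 34–Week 39: 2,485 kg + 59 kg + 827 kg + 129 kg + 2,582 kg + 90 kg = 6,172 kg (under)
Week 35–Week 40: 59 kg + 827 kg + 129 kg + 2,582 kg + 90 kg + 2,339 kg = 6,026 kg (under)
Week 36–Week 41: 827 kg + 129 kg + 2,582 kg + 90 kg + 2,339 kg + 3,570 kg = 9,537 kg (over)
Week 37–Week 42: 129 kg + 2,582 kg + 90 kg + 2,339 kg + 3,570 kg + 2,160 kg = 10,870 kg (over)
2 windows exceed the threshold.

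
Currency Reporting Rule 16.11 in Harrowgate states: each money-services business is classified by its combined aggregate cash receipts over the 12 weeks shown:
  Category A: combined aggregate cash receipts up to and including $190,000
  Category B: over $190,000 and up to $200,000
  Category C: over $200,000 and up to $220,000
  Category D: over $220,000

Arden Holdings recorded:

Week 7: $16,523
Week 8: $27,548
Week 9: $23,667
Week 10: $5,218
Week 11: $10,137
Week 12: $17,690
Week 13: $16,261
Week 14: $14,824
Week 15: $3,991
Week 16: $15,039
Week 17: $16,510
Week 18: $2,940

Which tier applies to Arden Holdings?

Combined aggregate cash receipts: $16,523 + $27,548 + $23,667 + $5,218 + $10,137 + $17,690 + $16,261 + $14,824 + $3,991 + $15,039 + $16,510 + $2,940 = $170,348.
$170,348 ≤ $190,000, so Category A applies.

Category A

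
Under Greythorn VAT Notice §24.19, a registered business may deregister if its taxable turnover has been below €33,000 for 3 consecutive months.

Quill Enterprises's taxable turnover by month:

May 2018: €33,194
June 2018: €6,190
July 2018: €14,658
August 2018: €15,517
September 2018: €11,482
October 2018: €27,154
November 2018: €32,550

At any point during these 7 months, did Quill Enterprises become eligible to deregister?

Yes

Months below €33,000: June 2018, July 2018, August 2018, September 2018, October 2018, November 2018.
Longest run of consecutive months below the threshold: 6.
6 ≥ 3, so Quill Enterprises became eligible.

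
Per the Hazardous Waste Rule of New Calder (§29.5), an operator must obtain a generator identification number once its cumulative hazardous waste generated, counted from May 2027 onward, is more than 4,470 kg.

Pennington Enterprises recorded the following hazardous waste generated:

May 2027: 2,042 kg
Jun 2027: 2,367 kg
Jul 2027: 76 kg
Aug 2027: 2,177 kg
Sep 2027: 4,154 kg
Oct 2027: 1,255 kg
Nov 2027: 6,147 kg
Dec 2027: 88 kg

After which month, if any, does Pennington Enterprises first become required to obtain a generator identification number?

Through May 2027: 2,042 kg
Through Jun 2027: 4,409 kg
Through Jul 2027: 4,485 kg ← exceeds threshold

Jul 2027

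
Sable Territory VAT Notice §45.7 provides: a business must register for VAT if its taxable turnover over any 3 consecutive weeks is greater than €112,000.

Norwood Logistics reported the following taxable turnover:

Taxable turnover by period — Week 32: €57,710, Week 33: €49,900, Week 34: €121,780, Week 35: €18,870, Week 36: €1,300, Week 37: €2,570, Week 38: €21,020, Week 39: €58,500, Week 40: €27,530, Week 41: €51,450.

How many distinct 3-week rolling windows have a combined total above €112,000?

4

Week 32–Week 34: €57,710 + €49,900 + €121,780 = €229,390 (over)
Week 33–Week 35: €49,900 + €121,780 + €18,870 = €190,550 (over)
Week 34–Week 36: €121,780 + €18,870 + €1,300 = €141,950 (over)
Week 35–Week 37: €18,870 + €1,300 + €2,570 = €22,740 (under)
Week 36–Week 38: €1,300 + €2,570 + €21,020 = €24,890 (under)
Week 37–Week 39: €2,570 + €21,020 + €58,500 = €82,090 (under)
Week 38–Week 40: €21,020 + €58,500 + €27,530 = €107,050 (under)
Week 39–Week 41: €58,500 + €27,530 + €51,450 = €137,480 (over)
4 windows exceed the threshold.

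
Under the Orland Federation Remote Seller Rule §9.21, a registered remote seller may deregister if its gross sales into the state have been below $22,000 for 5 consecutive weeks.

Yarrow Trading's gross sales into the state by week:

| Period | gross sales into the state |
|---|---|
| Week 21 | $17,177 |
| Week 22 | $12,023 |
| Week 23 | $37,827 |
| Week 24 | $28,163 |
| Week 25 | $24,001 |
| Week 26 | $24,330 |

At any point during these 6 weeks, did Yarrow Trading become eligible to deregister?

No

Weeks below $22,000: Week 21, Week 22.
Longest run of consecutive weeks below the threshold: 2.
2 < 5, so Yarrow Trading never became eligible.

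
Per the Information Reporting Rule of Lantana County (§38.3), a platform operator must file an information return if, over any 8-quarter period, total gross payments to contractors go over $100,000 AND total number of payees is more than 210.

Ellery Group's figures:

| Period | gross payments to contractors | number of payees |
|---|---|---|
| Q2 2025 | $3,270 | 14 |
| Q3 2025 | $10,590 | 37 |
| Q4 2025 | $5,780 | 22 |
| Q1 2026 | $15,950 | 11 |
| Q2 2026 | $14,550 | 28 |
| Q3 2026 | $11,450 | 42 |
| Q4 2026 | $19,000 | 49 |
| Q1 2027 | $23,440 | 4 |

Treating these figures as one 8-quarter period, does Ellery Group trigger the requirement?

No

Total gross payments to contractors: $3,270 + $10,590 + $5,780 + $15,950 + $14,550 + $11,450 + $19,000 + $23,440 = $104,030 (> $100,000).
Total number of payees: 14 + 37 + 22 + 11 + 28 + 42 + 49 + 4 = 207 (≤ 210).
The test is 'and': the rule requires both, and at least one is not exceeded.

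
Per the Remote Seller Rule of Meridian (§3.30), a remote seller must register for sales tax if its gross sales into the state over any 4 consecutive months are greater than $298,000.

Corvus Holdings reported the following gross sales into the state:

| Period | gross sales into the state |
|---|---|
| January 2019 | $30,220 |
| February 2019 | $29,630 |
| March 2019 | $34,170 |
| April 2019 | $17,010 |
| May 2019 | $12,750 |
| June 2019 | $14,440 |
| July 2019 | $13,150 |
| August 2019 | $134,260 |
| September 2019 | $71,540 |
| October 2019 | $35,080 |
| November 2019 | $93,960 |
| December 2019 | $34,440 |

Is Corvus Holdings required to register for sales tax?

January 2019–April 2019: $30,220 + $29,630 + $34,170 + $17,010 = $111,030 (under)
February 2019–May 2019: $29,630 + $34,170 + $17,010 + $12,750 = $93,560 (under)
March 2019–June 2019: $34,170 + $17,010 + $12,750 + $14,440 = $78,370 (under)
April 2019–July 2019: $17,010 + $12,750 + $14,440 + $13,150 = $57,350 (under)
May 2019–August 2019: $12,750 + $14,440 + $13,150 + $134,260 = $174,600 (under)
June 2019–September 2019: $14,440 + $13,150 + $134,260 + $71,540 = $233,390 (under)
July 2019–October 2019: $13,150 + $134,260 + $71,540 + $35,080 = $254,030 (under)
August 2019–November 2019: $134,260 + $71,540 + $35,080 + $93,960 = $334,840 (over)
September 2019–December 2019: $71,540 + $35,080 + $93,960 + $34,440 = $235,020 (under)
At least one window exceeds $298,000.

Yes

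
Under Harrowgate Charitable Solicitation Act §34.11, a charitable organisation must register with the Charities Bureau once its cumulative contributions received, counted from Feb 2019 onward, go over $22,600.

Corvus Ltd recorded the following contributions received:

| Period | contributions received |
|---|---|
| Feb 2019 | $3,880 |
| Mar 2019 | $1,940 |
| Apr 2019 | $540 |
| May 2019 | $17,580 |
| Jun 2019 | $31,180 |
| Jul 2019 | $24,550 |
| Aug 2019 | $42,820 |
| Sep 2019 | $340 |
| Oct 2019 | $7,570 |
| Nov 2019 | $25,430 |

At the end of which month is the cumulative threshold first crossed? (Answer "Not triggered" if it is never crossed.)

Through Feb 2019: $3,880
Through Mar 2019: $5,820
Through Apr 2019: $6,360
Through May 2019: $23,940 ← exceeds threshold

May 2019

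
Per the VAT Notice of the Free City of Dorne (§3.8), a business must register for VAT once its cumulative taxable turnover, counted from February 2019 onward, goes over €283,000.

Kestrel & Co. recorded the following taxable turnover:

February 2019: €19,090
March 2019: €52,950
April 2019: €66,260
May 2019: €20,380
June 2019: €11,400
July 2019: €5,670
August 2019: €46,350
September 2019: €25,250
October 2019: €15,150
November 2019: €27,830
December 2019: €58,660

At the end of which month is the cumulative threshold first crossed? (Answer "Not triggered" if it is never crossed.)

Through February 2019: €19,090
Through March 2019: €72,040
Through April 2019: €138,300
Through May 2019: €158,680
Through June 2019: €170,080
Through July 2019: €175,750
Through August 2019: €222,100
Through September 2019: €247,350
Through October 2019: €262,500
Through November 2019: €290,330 ← exceeds threshold

November 2019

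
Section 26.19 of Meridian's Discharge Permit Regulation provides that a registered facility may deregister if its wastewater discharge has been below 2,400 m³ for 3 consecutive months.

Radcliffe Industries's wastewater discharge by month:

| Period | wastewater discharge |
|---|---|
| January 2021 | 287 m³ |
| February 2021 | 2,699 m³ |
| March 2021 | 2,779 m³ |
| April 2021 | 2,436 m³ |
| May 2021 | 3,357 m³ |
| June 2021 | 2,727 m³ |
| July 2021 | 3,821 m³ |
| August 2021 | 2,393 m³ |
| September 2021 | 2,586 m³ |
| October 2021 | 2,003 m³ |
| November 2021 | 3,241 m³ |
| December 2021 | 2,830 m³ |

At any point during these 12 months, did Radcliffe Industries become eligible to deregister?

Months below 2,400 m³: January 2021, August 2021, October 2021.
Longest run of consecutive months below the threshold: 1.
1 < 3, so Radcliffe Industries never became eligible.

No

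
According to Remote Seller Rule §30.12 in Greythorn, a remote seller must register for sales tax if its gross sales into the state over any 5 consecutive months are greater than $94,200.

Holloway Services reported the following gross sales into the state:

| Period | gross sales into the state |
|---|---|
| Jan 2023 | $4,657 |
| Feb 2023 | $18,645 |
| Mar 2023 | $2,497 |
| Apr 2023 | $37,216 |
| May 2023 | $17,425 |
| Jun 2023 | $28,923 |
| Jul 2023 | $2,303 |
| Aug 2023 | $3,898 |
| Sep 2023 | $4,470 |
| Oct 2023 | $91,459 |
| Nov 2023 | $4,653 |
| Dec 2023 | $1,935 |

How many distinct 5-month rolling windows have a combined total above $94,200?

Jan 2023–May 2023: $4,657 + $18,645 + $2,497 + $37,216 + $17,425 = $80,440 (under)
Feb 2023–Jun 2023: $18,645 + $2,497 + $37,216 + $17,425 + $28,923 = $104,706 (over)
Mar 2023–Jul 2023: $2,497 + $37,216 + $17,425 + $28,923 + $2,303 = $88,364 (under)
Apr 2023–Aug 2023: $37,216 + $17,425 + $28,923 + $2,303 + $3,898 = $89,765 (under)
May 2023–Sep 2023: $17,425 + $28,923 + $2,303 + $3,898 + $4,470 = $57,019 (under)
Jun 2023–Oct 2023: $28,923 + $2,303 + $3,898 + $4,470 + $91,459 = $131,053 (over)
Jul 2023–Nov 2023: $2,303 + $3,898 + $4,470 + $91,459 + $4,653 = $106,783 (over)
Aug 2023–Dec 2023: $3,898 + $4,470 + $91,459 + $4,653 + $1,935 = $106,415 (over)
4 windows exceed the threshold.

4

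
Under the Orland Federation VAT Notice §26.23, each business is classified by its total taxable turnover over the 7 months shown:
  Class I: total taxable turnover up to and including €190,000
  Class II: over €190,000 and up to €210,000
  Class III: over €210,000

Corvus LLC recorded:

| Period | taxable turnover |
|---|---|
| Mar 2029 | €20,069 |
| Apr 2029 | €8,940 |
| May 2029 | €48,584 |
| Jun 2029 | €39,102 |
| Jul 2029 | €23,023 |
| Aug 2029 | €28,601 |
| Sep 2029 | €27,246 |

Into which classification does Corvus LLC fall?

Total taxable turnover: €20,069 + €8,940 + €48,584 + €39,102 + €23,023 + €28,601 + €27,246 = €195,565.
€190,000 < €195,565 ≤ €210,000, so Class II applies.

Class II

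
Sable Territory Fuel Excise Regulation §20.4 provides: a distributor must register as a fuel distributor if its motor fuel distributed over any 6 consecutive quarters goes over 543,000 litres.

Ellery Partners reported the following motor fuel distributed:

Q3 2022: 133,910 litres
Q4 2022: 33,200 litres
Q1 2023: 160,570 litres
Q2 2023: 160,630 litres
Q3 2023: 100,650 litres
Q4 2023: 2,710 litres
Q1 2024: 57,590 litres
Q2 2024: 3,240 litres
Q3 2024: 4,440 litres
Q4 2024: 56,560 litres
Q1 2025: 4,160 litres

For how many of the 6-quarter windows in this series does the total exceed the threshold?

1

Q3 2022–Q4 2023: 133,910 litres + 33,200 litres + 160,570 litres + 160,630 litres + 100,650 litres + 2,710 litres = 591,670 litres (over)
Q4 2022–Q1 2024: 33,200 litres + 160,570 litres + 160,630 litres + 100,650 litres + 2,710 litres + 57,590 litres = 515,350 litres (under)
Q1 2023–Q2 2024: 160,570 litres + 160,630 litres + 100,650 litres + 2,710 litres + 57,590 litres + 3,240 litres = 485,390 litres (under)
Q2 2023–Q3 2024: 160,630 litres + 100,650 litres + 2,710 litres + 57,590 litres + 3,240 litres + 4,440 litres = 329,260 litres (under)
Q3 2023–Q4 2024: 100,650 litres + 2,710 litres + 57,590 litres + 3,240 litres + 4,440 litres + 56,560 litres = 225,190 litres (under)
Q4 2023–Q1 2025: 2,710 litres + 57,590 litres + 3,240 litres + 4,440 litres + 56,560 litres + 4,160 litres = 128,700 litres (under)
1 window exceeds the threshold.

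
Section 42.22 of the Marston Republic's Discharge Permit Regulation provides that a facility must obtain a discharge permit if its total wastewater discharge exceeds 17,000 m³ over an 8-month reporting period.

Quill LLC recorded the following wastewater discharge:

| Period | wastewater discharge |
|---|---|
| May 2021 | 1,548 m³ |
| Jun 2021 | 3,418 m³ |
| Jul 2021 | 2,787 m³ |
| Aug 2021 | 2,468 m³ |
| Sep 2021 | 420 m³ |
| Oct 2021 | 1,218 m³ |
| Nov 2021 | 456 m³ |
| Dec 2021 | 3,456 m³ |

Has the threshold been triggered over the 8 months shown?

No

Total wastewater discharge: 1,548 m³ + 3,418 m³ + 2,787 m³ + 2,468 m³ + 420 m³ + 1,218 m³ + 456 m³ + 3,456 m³ = 15,771 m³.
15,771 m³ ≤ 17,000 m³, so the threshold is not exceeded.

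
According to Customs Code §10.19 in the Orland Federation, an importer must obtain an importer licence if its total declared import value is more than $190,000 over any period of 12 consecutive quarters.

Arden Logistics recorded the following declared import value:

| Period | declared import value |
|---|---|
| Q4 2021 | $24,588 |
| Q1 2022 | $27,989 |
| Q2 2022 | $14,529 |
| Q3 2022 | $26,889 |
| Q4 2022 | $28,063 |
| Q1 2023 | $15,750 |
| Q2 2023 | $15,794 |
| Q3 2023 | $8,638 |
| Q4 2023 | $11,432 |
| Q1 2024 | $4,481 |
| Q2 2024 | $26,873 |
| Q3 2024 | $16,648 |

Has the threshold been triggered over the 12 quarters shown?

Total declared import value: $24,588 + $27,989 + $14,529 + $26,889 + $28,063 + $15,750 + $15,794 + $8,638 + $11,432 + $4,481 + $26,873 + $16,648 = $221,674.
$221,674 > $190,000, so the threshold is exceeded.

Yes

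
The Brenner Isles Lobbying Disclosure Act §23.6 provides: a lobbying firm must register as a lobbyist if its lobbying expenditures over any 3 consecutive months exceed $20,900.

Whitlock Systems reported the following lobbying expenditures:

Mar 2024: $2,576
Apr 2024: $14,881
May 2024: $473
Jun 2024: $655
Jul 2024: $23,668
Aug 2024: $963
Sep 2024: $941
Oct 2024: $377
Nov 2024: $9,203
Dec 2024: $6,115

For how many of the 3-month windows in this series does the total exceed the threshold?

3

Mar 2024–May 2024: $2,576 + $14,881 + $473 = $17,930 (under)
Apr 2024–Jun 2024: $14,881 + $473 + $655 = $16,009 (under)
May 2024–Jul 2024: $473 + $655 + $23,668 = $24,796 (over)
Jun 2024–Aug 2024: $655 + $23,668 + $963 = $25,286 (over)
Jul 2024–Sep 2024: $23,668 + $963 + $941 = $25,572 (over)
Aug 2024–Oct 2024: $963 + $941 + $377 = $2,281 (under)
Sep 2024–Nov 2024: $941 + $377 + $9,203 = $10,521 (under)
Oct 2024–Dec 2024: $377 + $9,203 + $6,115 = $15,695 (under)
3 windows exceed the threshold.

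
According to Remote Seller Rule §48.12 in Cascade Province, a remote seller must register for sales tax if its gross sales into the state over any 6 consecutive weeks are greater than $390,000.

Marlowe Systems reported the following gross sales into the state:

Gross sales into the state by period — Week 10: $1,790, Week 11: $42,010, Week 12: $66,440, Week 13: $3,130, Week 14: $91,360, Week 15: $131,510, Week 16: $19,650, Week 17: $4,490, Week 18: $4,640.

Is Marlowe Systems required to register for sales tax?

No

Week 10–Week 15: $1,790 + $42,010 + $66,440 + $3,130 + $91,360 + $131,510 = $336,240 (under)
Week 11–Week 16: $42,010 + $66,440 + $3,130 + $91,360 + $131,510 + $19,650 = $354,100 (under)
Week 12–Week 17: $66,440 + $3,130 + $91,360 + $131,510 + $19,650 + $4,490 = $316,580 (under)
Week 13–Week 18: $3,130 + $91,360 + $131,510 + $19,650 + $4,490 + $4,640 = $254,780 (under)
No window exceeds $390,000.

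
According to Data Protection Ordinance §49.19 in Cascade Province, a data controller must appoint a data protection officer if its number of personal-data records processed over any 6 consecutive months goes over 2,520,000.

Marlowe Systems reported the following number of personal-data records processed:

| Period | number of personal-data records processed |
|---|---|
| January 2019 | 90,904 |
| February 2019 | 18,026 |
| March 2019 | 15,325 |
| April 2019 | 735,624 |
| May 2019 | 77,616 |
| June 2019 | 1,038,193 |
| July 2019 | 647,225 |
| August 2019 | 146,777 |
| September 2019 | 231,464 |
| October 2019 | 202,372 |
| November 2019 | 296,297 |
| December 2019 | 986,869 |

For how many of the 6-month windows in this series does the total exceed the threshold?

4

January 2019–June 2019: 90,904 + 18,026 + 15,325 + 735,624 + 77,616 + 1,038,193 = 1,975,688 (under)
February 2019–July 2019: 18,026 + 15,325 + 735,624 + 77,616 + 1,038,193 + 647,225 = 2,532,009 (over)
March 2019–August 2019: 15,325 + 735,624 + 77,616 + 1,038,193 + 647,225 + 146,777 = 2,660,760 (over)
April 2019–September 2019: 735,624 + 77,616 + 1,038,193 + 647,225 + 146,777 + 231,464 = 2,876,899 (over)
May 2019–October 2019: 77,616 + 1,038,193 + 647,225 + 146,777 + 231,464 + 202,372 = 2,343,647 (under)
June 2019–November 2019: 1,038,193 + 647,225 + 146,777 + 231,464 + 202,372 + 296,297 = 2,562,328 (over)
July 2019–December 2019: 647,225 + 146,777 + 231,464 + 202,372 + 296,297 + 986,869 = 2,511,004 (under)
4 windows exceed the threshold.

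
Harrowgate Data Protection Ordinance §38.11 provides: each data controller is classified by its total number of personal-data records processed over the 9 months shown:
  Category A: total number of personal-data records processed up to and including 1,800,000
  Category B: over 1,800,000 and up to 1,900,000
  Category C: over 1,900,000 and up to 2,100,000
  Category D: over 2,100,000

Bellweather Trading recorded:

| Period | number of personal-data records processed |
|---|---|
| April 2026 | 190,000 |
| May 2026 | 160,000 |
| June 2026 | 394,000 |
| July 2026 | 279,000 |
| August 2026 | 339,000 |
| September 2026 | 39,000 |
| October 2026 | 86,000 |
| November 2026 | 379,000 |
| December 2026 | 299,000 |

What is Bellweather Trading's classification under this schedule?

Category D

Total number of personal-data records processed: 190,000 + 160,000 + 394,000 + 279,000 + 339,000 + 39,000 + 86,000 + 379,000 + 299,000 = 2,165,000.
2,165,000 > 2,100,000, so Category D applies.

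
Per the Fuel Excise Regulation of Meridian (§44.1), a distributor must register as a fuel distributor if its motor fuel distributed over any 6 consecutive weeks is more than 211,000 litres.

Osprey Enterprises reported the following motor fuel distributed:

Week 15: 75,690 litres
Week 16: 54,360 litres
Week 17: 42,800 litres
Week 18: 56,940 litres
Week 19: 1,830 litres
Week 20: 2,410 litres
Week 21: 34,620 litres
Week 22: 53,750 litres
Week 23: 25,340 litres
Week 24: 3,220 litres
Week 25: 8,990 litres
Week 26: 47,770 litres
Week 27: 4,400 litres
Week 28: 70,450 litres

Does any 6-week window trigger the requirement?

Week 15–Week 20: 75,690 litres + 54,360 litres + 42,800 litres + 56,940 litres + 1,830 litres + 2,410 litres = 234,030 litres (over)
Week 16–Week 21: 54,360 litres + 42,800 litres + 56,940 litres + 1,830 litres + 2,410 litres + 34,620 litres = 192,960 litres (under)
Week 17–Week 22: 42,800 litres + 56,940 litres + 1,830 litres + 2,410 litres + 34,620 litres + 53,750 litres = 192,350 litres (under)
Week 18–Week 23: 56,940 litres + 1,830 litres + 2,410 litres + 34,620 litres + 53,750 litres + 25,340 litres = 174,890 litres (under)
Week 19–Week 24: 1,830 litres + 2,410 litres + 34,620 litres + 53,750 litres + 25,340 litres + 3,220 litres = 121,170 litres (under)
Week 20–Week 25: 2,410 litres + 34,620 litres + 53,750 litres + 25,340 litres + 3,220 litres + 8,990 litres = 128,330 litres (under)
Week 21–Week 26: 34,620 litres + 53,750 litres + 25,340 litres + 3,220 litres + 8,990 litres + 47,770 litres = 173,690 litres (under)
Week 22–Week 27: 53,750 litres + 25,340 litres + 3,220 litres + 8,990 litres + 47,770 litres + 4,400 litres = 143,470 litres (under)
Week 23–Week 28: 25,340 litres + 3,220 litres + 8,990 litres + 47,770 litres + 4,400 litres + 70,450 litres = 160,170 litres (under)
At least one window exceeds 211,000 litres.

Yes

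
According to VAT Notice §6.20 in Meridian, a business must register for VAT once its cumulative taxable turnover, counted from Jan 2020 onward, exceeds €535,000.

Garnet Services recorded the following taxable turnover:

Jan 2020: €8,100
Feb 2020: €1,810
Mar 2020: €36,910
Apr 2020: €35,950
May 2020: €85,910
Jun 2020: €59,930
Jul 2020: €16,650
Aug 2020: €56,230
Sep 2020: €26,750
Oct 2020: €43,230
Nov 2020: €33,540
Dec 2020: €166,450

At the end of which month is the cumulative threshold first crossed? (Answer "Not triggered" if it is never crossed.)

Through Jan 2020: €8,100
Through Feb 2020: €9,910
Through Mar 2020: €46,820
Through Apr 2020: €82,770
Through May 2020: €168,680
Through Jun 2020: €228,610
Through Jul 2020: €245,260
Through Aug 2020: €301,490
Through Sep 2020: €328,240
Through Oct 2020: €371,470
Through Nov 2020: €405,010
Through Dec 2020: €571,460 ← exceeds threshold

Dec 2020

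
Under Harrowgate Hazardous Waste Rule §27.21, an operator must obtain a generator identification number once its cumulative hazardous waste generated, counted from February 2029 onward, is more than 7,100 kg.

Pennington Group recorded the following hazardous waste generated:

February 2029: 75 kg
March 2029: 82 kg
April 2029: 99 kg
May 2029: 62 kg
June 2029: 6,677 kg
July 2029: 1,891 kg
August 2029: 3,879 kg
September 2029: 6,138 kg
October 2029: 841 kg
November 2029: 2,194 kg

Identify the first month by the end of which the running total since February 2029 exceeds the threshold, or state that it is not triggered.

Through February 2029: 75 kg
Through March 2029: 157 kg
Through April 2029: 256 kg
Through May 2029: 318 kg
Through June 2029: 6,995 kg
Through July 2029: 8,886 kg ← exceeds threshold

July 2029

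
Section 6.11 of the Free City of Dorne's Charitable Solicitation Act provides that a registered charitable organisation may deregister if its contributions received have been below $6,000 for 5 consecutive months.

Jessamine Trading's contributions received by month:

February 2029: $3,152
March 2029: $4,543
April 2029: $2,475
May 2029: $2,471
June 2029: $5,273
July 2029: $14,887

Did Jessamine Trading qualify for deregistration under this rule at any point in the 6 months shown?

Yes

Months below $6,000: February 2029, March 2029, April 2029, May 2029, June 2029.
Longest run of consecutive months below the threshold: 5.
5 ≥ 5, so Jessamine Trading became eligible.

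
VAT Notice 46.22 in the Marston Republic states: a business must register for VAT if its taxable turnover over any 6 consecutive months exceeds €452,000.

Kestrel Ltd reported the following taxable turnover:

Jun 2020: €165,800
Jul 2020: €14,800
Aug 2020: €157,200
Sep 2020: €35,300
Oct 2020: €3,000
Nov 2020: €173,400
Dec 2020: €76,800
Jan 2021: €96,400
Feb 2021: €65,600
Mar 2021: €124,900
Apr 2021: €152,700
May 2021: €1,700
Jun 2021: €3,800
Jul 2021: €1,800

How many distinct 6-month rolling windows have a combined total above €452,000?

6

Jun 2020–Nov 2020: €165,800 + €14,800 + €157,200 + €35,300 + €3,000 + €173,400 = €549,500 (over)
Jul 2020–Dec 2020: €14,800 + €157,200 + €35,300 + €3,000 + €173,400 + €76,800 = €460,500 (over)
Aug 2020–Jan 2021: €157,200 + €35,300 + €3,000 + €173,400 + €76,800 + €96,400 = €542,100 (over)
Sep 2020–Feb 2021: €35,300 + €3,000 + €173,400 + €76,800 + €96,400 + €65,600 = €450,500 (under)
Oct 2020–Mar 2021: €3,000 + €173,400 + €76,800 + €96,400 + €65,600 + €124,900 = €540,100 (over)
Nov 2020–Apr 2021: €173,400 + €76,800 + €96,400 + €65,600 + €124,900 + €152,700 = €689,800 (over)
Dec 2020–May 2021: €76,800 + €96,400 + €65,600 + €124,900 + €152,700 + €1,700 = €518,100 (over)
Jan 2021–Jun 2021: €96,400 + €65,600 + €124,900 + €152,700 + €1,700 + €3,800 = €445,100 (under)
Feb 2021–Jul 2021: €65,600 + €124,900 + €152,700 + €1,700 + €3,800 + €1,800 = €350,500 (under)
6 windows exceed the threshold.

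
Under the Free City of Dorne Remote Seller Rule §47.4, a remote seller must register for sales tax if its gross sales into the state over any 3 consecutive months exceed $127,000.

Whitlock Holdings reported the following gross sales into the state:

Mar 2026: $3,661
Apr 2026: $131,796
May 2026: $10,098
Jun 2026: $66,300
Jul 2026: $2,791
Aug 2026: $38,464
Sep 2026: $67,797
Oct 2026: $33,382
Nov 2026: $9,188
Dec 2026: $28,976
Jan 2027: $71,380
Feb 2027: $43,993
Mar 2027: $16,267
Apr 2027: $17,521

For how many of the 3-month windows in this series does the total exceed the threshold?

5

Mar 2026–May 2026: $3,661 + $131,796 + $10,098 = $145,555 (over)
Apr 2026–Jun 2026: $131,796 + $10,098 + $66,300 = $208,194 (over)
May 2026–Jul 2026: $10,098 + $66,300 + $2,791 = $79,189 (under)
Jun 2026–Aug 2026: $66,300 + $2,791 + $38,464 = $107,555 (under)
Jul 2026–Sep 2026: $2,791 + $38,464 + $67,797 = $109,052 (under)
Aug 2026–Oct 2026: $38,464 + $67,797 + $33,382 = $139,643 (over)
Sep 2026–Nov 2026: $67,797 + $33,382 + $9,188 = $110,367 (under)
Oct 2026–Dec 2026: $33,382 + $9,188 + $28,976 = $71,546 (under)
Nov 2026–Jan 2027: $9,188 + $28,976 + $71,380 = $109,544 (under)
Dec 2026–Feb 2027: $28,976 + $71,380 + $43,993 = $144,349 (over)
Jan 2027–Mar 2027: $71,380 + $43,993 + $16,267 = $131,640 (over)
Feb 2027–Apr 2027: $43,993 + $16,267 + $17,521 = $77,781 (under)
5 windows exceed the threshold.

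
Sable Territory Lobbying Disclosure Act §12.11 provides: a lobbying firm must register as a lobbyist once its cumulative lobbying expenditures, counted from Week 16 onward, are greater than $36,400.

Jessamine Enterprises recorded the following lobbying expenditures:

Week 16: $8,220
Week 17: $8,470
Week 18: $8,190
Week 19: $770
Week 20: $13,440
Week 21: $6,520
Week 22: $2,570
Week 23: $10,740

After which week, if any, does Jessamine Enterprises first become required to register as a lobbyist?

Through Week 16: $8,220
Through Week 17: $16,690
Through Week 18: $24,880
Through Week 19: $25,650
Through Week 20: $39,090 ← exceeds threshold

Week 20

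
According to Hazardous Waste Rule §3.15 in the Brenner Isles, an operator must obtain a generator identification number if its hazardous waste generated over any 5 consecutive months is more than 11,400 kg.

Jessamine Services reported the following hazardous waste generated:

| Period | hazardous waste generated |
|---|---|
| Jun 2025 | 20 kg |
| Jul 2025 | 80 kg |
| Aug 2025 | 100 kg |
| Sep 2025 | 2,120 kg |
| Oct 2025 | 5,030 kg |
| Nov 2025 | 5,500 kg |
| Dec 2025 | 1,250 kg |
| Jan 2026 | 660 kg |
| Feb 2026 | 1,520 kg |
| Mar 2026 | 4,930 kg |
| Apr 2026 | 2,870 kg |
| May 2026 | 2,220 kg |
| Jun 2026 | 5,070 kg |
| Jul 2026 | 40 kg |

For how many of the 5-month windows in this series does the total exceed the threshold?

8

Jun 2025–Oct 2025: 20 kg + 80 kg + 100 kg + 2,120 kg + 5,030 kg = 7,350 kg (under)
Jul 2025–Nov 2025: 80 kg + 100 kg + 2,120 kg + 5,030 kg + 5,500 kg = 12,830 kg (over)
Aug 2025–Dec 2025: 100 kg + 2,120 kg + 5,030 kg + 5,500 kg + 1,250 kg = 14,000 kg (over)
Sep 2025–Jan 2026: 2,120 kg + 5,030 kg + 5,500 kg + 1,250 kg + 660 kg = 14,560 kg (over)
Oct 2025–Feb 2026: 5,030 kg + 5,500 kg + 1,250 kg + 660 kg + 1,520 kg = 13,960 kg (over)
Nov 2025–Mar 2026: 5,500 kg + 1,250 kg + 660 kg + 1,520 kg + 4,930 kg = 13,860 kg (over)
Dec 2025–Apr 2026: 1,250 kg + 660 kg + 1,520 kg + 4,930 kg + 2,870 kg = 11,230 kg (under)
Jan 2026–May 2026: 660 kg + 1,520 kg + 4,930 kg + 2,870 kg + 2,220 kg = 12,200 kg (over)
Feb 2026–Jun 2026: 1,520 kg + 4,930 kg + 2,870 kg + 2,220 kg + 5,070 kg = 16,610 kg (over)
Mar 2026–Jul 2026: 4,930 kg + 2,870 kg + 2,220 kg + 5,070 kg + 40 kg = 15,130 kg (over)
8 windows exceed the threshold.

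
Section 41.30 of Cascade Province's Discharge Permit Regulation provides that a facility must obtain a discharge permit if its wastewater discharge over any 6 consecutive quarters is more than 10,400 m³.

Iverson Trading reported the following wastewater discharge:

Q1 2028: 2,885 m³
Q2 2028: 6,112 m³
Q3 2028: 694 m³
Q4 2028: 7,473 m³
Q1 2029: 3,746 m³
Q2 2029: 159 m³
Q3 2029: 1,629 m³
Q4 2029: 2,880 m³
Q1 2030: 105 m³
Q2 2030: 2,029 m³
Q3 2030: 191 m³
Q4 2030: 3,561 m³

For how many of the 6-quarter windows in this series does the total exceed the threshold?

Q1 2028–Q2 2029: 2,885 m³ + 6,112 m³ + 694 m³ + 7,473 m³ + 3,746 m³ + 159 m³ = 21,069 m³ (over)
Q2 2028–Q3 2029: 6,112 m³ + 694 m³ + 7,473 m³ + 3,746 m³ + 159 m³ + 1,629 m³ = 19,813 m³ (over)
Q3 2028–Q4 2029: 694 m³ + 7,473 m³ + 3,746 m³ + 159 m³ + 1,629 m³ + 2,880 m³ = 16,581 m³ (over)
Q4 2028–Q1 2030: 7,473 m³ + 3,746 m³ + 159 m³ + 1,629 m³ + 2,880 m³ + 105 m³ = 15,992 m³ (over)
Q1 2029–Q2 2030: 3,746 m³ + 159 m³ + 1,629 m³ + 2,880 m³ + 105 m³ + 2,029 m³ = 10,548 m³ (over)
Q2 2029–Q3 2030: 159 m³ + 1,629 m³ + 2,880 m³ + 105 m³ + 2,029 m³ + 191 m³ = 6,993 m³ (under)
Q3 2029–Q4 2030: 1,629 m³ + 2,880 m³ + 105 m³ + 2,029 m³ + 191 m³ + 3,561 m³ = 10,395 m³ (under)
5 windows exceed the threshold.

5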